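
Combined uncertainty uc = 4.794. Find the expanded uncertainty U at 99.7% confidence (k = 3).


U = k * uc
U = 3 * 4.794
U = 14.3820

14.3820


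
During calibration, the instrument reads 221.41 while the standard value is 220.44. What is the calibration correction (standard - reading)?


Correction = standard - reading
= 220.44 - 221.41
= -0.9700

-0.9700


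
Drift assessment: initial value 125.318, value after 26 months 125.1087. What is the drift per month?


rate = (v2 - v1) / months
= (125.1087 - 125.318) / 26
= -0.2093 / 26
= -0.0080

-0.0080


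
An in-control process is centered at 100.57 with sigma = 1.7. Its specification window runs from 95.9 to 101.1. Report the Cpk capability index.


Cpu = (USL - mean) / (3*sigma) = (101.1 - 100.57) / (3*1.7) = 0.1039
Cpl = (mean - LSL) / (3*sigma) = (100.57 - 95.9) / (3*1.7) = 0.9157
Cpk = min(Cpu, Cpl) = 0.1039

0.1039


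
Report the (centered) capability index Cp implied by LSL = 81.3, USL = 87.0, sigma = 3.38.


Cp = (USL - LSL) / (6 * sigma)
= (87.0 - 81.3) / (6 * 3.38)
= 5.7000 / 20.2800
= 0.2811

0.2811


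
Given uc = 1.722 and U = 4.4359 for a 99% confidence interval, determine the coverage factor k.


k = U / uc
k = 4.4359 / 1.722
k = 2.576

2.576


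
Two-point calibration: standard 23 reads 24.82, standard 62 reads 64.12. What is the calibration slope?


slope = (y2 - y1) / (x2 - x1)
= (64.12 - 24.82) / (62 - 23)
= 39.3000 / 39
= 1.0077

1.0077


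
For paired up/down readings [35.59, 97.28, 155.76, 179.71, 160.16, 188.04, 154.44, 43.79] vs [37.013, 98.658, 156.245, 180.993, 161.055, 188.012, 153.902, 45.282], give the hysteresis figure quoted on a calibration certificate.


|35.59 - 37.013| = 1.4230
|97.28 - 98.658| = 1.3780
|155.76 - 156.245| = 0.4850
|179.71 - 180.993| = 1.2830
|160.16 - 161.055| = 0.8950
|188.04 - 188.012| = 0.0280
|154.44 - 153.902| = 0.5380
|43.79 - 45.282| = 1.4920
hysteresis = max(diffs) = 1.4920

1.4920


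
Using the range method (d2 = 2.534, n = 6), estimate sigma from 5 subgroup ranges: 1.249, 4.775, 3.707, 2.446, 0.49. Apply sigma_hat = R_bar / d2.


R_bar = (1.249 + 4.775 + 3.707 + 2.446 + 0.49) / 5
R_bar = 12.667 / 5 = 2.5334
sigma_hat = R_bar / d2 = 2.5334 / 2.534 = 0.9998

0.9998


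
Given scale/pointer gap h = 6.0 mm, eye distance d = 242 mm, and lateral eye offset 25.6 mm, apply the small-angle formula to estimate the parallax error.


error = h * offset / d
= 6.0 * 25.6 / 242
= 0.6347

0.6347


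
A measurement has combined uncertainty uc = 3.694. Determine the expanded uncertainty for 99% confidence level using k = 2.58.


U = k * uc
U = 2.58 * 3.694
U = 9.5305

9.5305


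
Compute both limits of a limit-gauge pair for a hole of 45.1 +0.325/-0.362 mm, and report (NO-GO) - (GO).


GO = nominal - lower_tol (smallest hole = maximum material condition)
GO = 45.1 - 0.362 = 44.738
NO-GO = nominal + upper_tol (largest hole = least material condition)
NO-GO = 45.1 + 0.325 = 45.425
spread = NO-GO - GO = 45.425 - 44.738 = 0.6870

0.6870


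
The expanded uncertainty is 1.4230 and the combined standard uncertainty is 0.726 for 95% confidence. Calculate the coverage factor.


k = U / uc
k = 1.4230 / 0.726
k = 1.96

1.96


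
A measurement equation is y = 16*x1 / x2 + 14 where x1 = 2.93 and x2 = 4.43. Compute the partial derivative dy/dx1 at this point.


y = 16*x1 / x2 + 14
dy/dx1 = 16/x2
Evaluate at x2 = 4.43: c1 = 16 / 4.43
c1 = 3.6117

3.6117


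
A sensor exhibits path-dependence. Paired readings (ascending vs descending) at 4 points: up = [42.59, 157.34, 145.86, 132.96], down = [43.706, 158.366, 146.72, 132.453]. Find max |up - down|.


|42.59 - 43.706| = 1.1160
|157.34 - 158.366| = 1.0260
|145.86 - 146.72| = 0.8600
|132.96 - 132.453| = 0.5070
hysteresis = max(diffs) = 1.1160

1.1160


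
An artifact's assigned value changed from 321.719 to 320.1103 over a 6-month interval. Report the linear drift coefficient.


rate = (v2 - v1) / months
= (320.1103 - 321.719) / 6
= -1.6087 / 6
= -0.2681

-0.2681


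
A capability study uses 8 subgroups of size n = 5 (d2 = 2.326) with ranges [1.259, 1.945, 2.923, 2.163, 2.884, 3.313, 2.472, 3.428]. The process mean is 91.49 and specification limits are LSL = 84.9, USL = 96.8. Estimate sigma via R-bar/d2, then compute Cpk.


R_bar = (1.259 + 1.945 + 2.923 + 2.163 + 2.884 + 3.313 + 2.472 + 3.428) / 8 = 2.548375
sigma = R_bar / d2 = 2.548375 / 2.326 = 1.095604
Cp = (USL - LSL)/(6*sigma) = (96.8 - 84.9)/(6*1.095604) = 1.8103
Cpu = (96.8 - 91.49)/(3*1.095604) = 1.6155
Cpl = (91.49 - 84.9)/(3*1.095604) = 2.0050
Cpk = min(Cpu, Cpl) = 1.6155

1.6155


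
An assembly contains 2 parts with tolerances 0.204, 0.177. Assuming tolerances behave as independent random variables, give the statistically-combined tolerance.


RSS = sqrt(0.204^2 + 0.177^2)
= sqrt(0.072945)
= 0.2701

0.2701


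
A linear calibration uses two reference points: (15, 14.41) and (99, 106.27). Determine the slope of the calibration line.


slope = (y2 - y1) / (x2 - x1)
= (106.27 - 14.41) / (99 - 15)
= 91.8600 / 84
= 1.0936

1.0936


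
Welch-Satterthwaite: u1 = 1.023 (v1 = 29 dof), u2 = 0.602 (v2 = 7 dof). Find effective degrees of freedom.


uc = sqrt(u1^2 + u2^2) = sqrt(1.023^2 + 0.602^2) = 1.1869848
v_eff = uc^4 / (u1^4/v1 + u2^4/v2)
= 1.1869848^4 / (1.023^4/29 + 0.602^4/7)
= 1.985092 / 0.056528688
v_eff = 35.1165

35.1165


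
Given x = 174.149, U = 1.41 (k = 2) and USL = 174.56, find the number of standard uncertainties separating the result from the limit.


u = U / k = 1.41 / 2 = 0.705
margin = |USL - x| = |174.56 - 174.149| = 0.411
z = margin / u = 0.411 / 0.705
z = 0.5830

0.5830


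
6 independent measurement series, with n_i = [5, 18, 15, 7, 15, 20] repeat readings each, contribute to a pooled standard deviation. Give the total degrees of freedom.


nu = sum_i (n_i - 1)
nu = ((5 - 1) + (18 - 1) + (15 - 1) + (7 - 1) + (15 - 1) + (20 - 1))
nu = 4 + 17 + 14 + 6 + 14 + 19
nu = 74

74


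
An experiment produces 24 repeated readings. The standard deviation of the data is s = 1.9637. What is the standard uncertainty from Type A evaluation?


u_A = s / sqrt(n)
u_A = 1.9637 / sqrt(24)
u_A = 1.9637 / 4.8989795
u_A = 0.4008

0.4008


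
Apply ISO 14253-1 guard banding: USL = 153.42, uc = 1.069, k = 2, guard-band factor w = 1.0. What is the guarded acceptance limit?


U = k * uc = 2 * 1.069 = 2.138
guard band g = w * U = 1.0 * 2.138 = 2.138
AL = USL - g = 153.42 - 2.138
AL = 151.2820

151.2820


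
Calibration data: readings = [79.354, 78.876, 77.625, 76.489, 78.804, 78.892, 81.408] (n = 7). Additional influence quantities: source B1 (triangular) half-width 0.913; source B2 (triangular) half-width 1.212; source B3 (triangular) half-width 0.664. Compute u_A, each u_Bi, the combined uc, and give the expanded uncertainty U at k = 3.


mean = (79.354 + 78.876 + 77.625 + 76.489 + 78.804 + 78.892 + 81.408) / 7 = 78.77828571
s = sqrt(sum((x - mean)^2)/(n-1)) = 1.5188198
u_A = s / sqrt(n) = 1.5188198 / sqrt(7) = 0.57405993
u_B1 = 0.913 / sqrt(6) = 0.37273069
u_B2 = 1.212 / sqrt(6) = 0.49479693
u_B3 = 0.664 / sqrt(6) = 0.27107686
uc = sqrt(0.57405993^2 + 0.37273069^2 + 0.49479693^2 + 0.27107686^2) = 0.887006
U = k * uc = 3 * 0.887006
U = 2.6610

2.6610


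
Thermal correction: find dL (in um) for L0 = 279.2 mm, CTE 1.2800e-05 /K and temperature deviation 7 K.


dL = L * alpha * dT
= 279.2 * 1.2800e-05 * 7
= 0.0250163 mm
dL_um = 0.0250163 * 1000 = 25.0163 um

25.0163


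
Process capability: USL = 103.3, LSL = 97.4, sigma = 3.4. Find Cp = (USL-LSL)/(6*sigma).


Cp = (USL - LSL) / (6 * sigma)
= (103.3 - 97.4) / (6 * 3.4)
= 5.9000 / 20.4000
= 0.2892

0.2892


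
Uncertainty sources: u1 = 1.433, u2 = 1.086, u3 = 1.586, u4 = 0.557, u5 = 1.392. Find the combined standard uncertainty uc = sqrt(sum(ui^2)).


uc = sqrt(1.433^2 + 1.086^2 + 1.586^2 + 0.557^2 + 1.392^2)
uc = sqrt(7.996194)
uc = 2.8278

2.8278


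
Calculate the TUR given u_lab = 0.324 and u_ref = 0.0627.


TUR = u_lab / u_ref
= 0.324 / 0.0627
= 5.1675

5.1675


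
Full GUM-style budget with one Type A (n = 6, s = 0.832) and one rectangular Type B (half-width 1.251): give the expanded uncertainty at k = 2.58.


u_A = s / sqrt(n) = 0.832 / sqrt(6) = 0.33966258
u_B = half_width / sqrt(3) = 1.251 / sqrt(3) = 0.72226519
uc = sqrt(u_A^2 + u_B^2) = sqrt(0.33966258^2 + 0.72226519^2) = 0.7981464
U = k * uc = 2.58 * 0.7981464
U = 2.0592

2.0592


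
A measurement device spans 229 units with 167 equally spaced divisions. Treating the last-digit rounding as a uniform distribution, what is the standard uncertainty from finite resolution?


resolution = range / divisions
resolution = 229 / 167 = 1.3712575
u_res = resolution / (2*sqrt(3))
u_res = 1.3712575 / 3.4641016
u_res = 0.3958

0.3958


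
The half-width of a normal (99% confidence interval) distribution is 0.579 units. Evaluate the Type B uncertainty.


u_B = half_width / 2.576
u_B = 0.579 / 2.576
u_B = 0.2248

0.2248


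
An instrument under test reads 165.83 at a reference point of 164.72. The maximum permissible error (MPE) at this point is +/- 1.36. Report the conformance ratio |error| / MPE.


e = indication - reference = 165.83 - 164.72 = 1.1100
|e| = 1.1100
ratio = |e| / MPE = 1.1100 / 1.36
ratio = 0.8162

0.8162


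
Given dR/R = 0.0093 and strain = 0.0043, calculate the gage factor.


GF = (dR/R) / epsilon
= 0.0093 / 0.0043
= 2.1628

2.1628


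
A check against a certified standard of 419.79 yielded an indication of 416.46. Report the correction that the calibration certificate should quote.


Correction = standard - reading
= 419.79 - 416.46
= 3.3300

3.3300


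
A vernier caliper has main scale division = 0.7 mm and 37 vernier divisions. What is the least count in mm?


LC = MSD / n_div
= 0.7 / 37
= 0.0189

0.0189


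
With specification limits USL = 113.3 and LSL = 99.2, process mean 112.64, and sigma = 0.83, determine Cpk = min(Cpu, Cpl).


Cpu = (USL - mean) / (3*sigma) = (113.3 - 112.64) / (3*0.83) = 0.2651
Cpl = (mean - LSL) / (3*sigma) = (112.64 - 99.2) / (3*0.83) = 5.3976
Cpk = min(Cpu, Cpl) = 0.2651

0.2651


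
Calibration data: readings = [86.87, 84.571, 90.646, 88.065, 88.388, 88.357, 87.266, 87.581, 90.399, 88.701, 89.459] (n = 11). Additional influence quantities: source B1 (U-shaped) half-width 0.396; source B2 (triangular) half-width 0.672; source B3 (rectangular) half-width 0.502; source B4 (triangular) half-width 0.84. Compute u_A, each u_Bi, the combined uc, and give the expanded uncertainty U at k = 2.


mean = (86.87 + 84.571 + 90.646 + 88.065 + 88.388 + 88.357 + 87.266 + 87.581 + 90.399 + 88.701 + 89.459) / 11 = 88.20936364
s = sqrt(sum((x - mean)^2)/(n-1)) = 1.7007619
u_A = s / sqrt(n) = 1.7007619 / sqrt(11) = 0.51279901
u_B1 = 0.396 / sqrt(2) = 0.28001429
u_B2 = 0.672 / sqrt(6) = 0.27434285
u_B3 = 0.502 / sqrt(3) = 0.28982984
u_B4 = 0.84 / sqrt(6) = 0.34292856
uc = sqrt(0.51279901^2 + 0.28001429^2 + 0.27434285^2 + 0.28982984^2 + 0.34292856^2) = 0.78627995
U = k * uc = 2 * 0.78627995
U = 1.5726

1.5726


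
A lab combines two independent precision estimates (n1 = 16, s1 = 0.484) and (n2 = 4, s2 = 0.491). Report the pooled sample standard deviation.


s_p = sqrt(((n1-1)*s1^2 + (n2-1)*s2^2) / (n1+n2-2))
numerator = (16-1)*0.484^2 + (4-1)*0.491^2 = 3.51384 + 0.723243 = 4.237083
denominator = 16 + 4 - 2 = 18
s_p^2 = 4.237083 / 18 = 0.2353935
s_p = sqrt(0.2353935) = 0.4852

0.4852


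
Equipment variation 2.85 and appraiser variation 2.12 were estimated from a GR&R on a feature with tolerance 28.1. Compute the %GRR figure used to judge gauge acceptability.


GRR = sqrt(EV^2 + AV^2) = sqrt(2.85^2 + 2.12^2) = 3.5520276
%GRR = GRR / tol * 100 = 3.5520276 / 28.1 * 100
%GRR = 12.6407

12.6407


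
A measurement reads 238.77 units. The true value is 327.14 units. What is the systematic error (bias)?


Systematic error = measured - true
= 238.77 - 327.14
= -88.3700

-88.3700


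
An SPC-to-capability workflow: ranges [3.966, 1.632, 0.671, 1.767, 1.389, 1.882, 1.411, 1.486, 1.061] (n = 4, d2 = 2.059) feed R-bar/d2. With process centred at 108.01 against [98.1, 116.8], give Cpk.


R_bar = (3.966 + 1.632 + 0.671 + 1.767 + 1.389 + 1.882 + 1.411 + 1.486 + 1.061) / 9 = 1.6961111
sigma = R_bar / d2 = 1.6961111 / 2.059 = 0.82375478
Cp = (USL - LSL)/(6*sigma) = (116.8 - 98.1)/(6*0.82375478) = 3.7835
Cpu = (116.8 - 108.01)/(3*0.82375478) = 3.5569
Cpl = (108.01 - 98.1)/(3*0.82375478) = 4.0101
Cpk = min(Cpu, Cpl) = 3.5569

3.5569


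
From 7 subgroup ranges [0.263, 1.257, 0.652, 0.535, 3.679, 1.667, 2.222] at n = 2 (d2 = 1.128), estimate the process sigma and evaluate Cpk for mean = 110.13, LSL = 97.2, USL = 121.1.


R_bar = (0.263 + 1.257 + 0.652 + 0.535 + 3.679 + 1.667 + 2.222) / 7 = 1.4678571
sigma = R_bar / d2 = 1.4678571 / 1.128 = 1.3012918
Cp = (USL - LSL)/(6*sigma) = (121.1 - 97.2)/(6*1.3012918) = 3.0611
Cpu = (121.1 - 110.13)/(3*1.3012918) = 2.8100
Cpl = (110.13 - 97.2)/(3*1.3012918) = 3.3121
Cpk = min(Cpu, Cpl) = 2.8100

2.8100


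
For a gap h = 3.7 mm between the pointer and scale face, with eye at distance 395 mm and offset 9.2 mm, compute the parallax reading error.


error = h * offset / d
= 3.7 * 9.2 / 395
= 0.0862

0.0862


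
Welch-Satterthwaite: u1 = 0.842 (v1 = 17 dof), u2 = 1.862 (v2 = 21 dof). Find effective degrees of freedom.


uc = sqrt(u1^2 + u2^2) = sqrt(0.842^2 + 1.862^2) = 2.0435283
v_eff = uc^4 / (u1^4/v1 + u2^4/v2)
= 2.0435283^4 / (0.842^4/17 + 1.862^4/21)
= 17.439042 / 0.60196619
v_eff = 28.9701

28.9701


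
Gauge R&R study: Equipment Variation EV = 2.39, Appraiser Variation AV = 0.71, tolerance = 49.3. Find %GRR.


GRR = sqrt(EV^2 + AV^2) = sqrt(2.39^2 + 0.71^2) = 2.4932308
%GRR = GRR / tol * 100 = 2.4932308 / 49.3 * 100
%GRR = 5.0573

5.0573


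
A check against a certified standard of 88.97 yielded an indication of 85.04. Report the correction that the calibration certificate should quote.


Correction = standard - reading
= 88.97 - 85.04
= 3.9300

3.9300


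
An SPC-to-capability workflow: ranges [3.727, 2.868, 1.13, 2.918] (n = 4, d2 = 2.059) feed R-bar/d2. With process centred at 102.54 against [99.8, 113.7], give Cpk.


R_bar = (3.727 + 2.868 + 1.13 + 2.918) / 4 = 2.66075
sigma = R_bar / d2 = 2.66075 / 2.059 = 1.2922535
Cp = (USL - LSL)/(6*sigma) = (113.7 - 99.8)/(6*1.2922535) = 1.7927
Cpu = (113.7 - 102.54)/(3*1.2922535) = 2.8787
Cpl = (102.54 - 99.8)/(3*1.2922535) = 0.7068
Cpk = min(Cpu, Cpl) = 0.7068

0.7068


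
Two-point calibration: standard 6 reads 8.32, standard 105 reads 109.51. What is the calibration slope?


slope = (y2 - y1) / (x2 - x1)
= (109.51 - 8.32) / (105 - 6)
= 101.1900 / 99
= 1.0221

1.0221


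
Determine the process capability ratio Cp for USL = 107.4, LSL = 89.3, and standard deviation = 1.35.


Cp = (USL - LSL) / (6 * sigma)
= (107.4 - 89.3) / (6 * 1.35)
= 18.1000 / 8.1000
= 2.2346

2.2346


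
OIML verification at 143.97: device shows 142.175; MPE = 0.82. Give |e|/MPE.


e = indication - reference = 142.175 - 143.97 = -1.7950
|e| = 1.7950
ratio = |e| / MPE = 1.7950 / 0.82
ratio = 2.1890

2.1890


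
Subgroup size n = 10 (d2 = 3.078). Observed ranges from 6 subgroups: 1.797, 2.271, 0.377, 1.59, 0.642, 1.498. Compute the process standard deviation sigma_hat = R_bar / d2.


R_bar = (1.797 + 2.271 + 0.377 + 1.59 + 0.642 + 1.498) / 6
R_bar = 8.175 / 6 = 1.3625
sigma_hat = R_bar / d2 = 1.3625 / 3.078 = 0.4427

0.4427


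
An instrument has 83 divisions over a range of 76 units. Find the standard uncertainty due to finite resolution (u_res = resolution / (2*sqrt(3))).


resolution = range / divisions
resolution = 76 / 83 = 0.91566265
u_res = resolution / (2*sqrt(3))
u_res = 0.91566265 / 3.4641016
u_res = 0.2643

0.2643


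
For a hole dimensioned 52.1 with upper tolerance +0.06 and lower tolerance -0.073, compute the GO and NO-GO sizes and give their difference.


GO = nominal - lower_tol (smallest hole = maximum material condition)
GO = 52.1 - 0.073 = 52.027
NO-GO = nominal + upper_tol (largest hole = least material condition)
NO-GO = 52.1 + 0.06 = 52.16
spread = NO-GO - GO = 52.16 - 52.027 = 0.1330

0.1330


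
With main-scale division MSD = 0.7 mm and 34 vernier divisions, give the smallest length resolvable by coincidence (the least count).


LC = MSD / n_div
= 0.7 / 34
= 0.0206

0.0206


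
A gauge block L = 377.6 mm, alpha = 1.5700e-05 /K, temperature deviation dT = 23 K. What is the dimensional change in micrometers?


dL = L * alpha * dT
= 377.6 * 1.5700e-05 * 23
= 0.1363514 mm
dL_um = 0.1363514 * 1000 = 136.3514 um

136.3514


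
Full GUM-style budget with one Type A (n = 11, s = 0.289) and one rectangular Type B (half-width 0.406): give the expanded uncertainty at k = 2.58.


u_A = s / sqrt(n) = 0.289 / sqrt(11) = 0.087136779
u_B = half_width / sqrt(3) = 0.406 / sqrt(3) = 0.23440421
uc = sqrt(u_A^2 + u_B^2) = sqrt(0.087136779^2 + 0.23440421^2) = 0.25007629
U = k * uc = 2.58 * 0.25007629
U = 0.6452

0.6452


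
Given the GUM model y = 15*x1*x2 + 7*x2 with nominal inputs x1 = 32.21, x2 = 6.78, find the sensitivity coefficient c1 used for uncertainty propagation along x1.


y = 15*x1*x2 + 7*x2
dy/dx1 = 15*x2
Evaluate at x2 = 6.78: c1 = 15 * 6.78
c1 = 101.7000

101.7000


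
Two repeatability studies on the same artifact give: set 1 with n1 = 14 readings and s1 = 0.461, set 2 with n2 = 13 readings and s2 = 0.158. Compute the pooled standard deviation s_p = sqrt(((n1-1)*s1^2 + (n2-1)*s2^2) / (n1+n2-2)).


s_p = sqrt(((n1-1)*s1^2 + (n2-1)*s2^2) / (n1+n2-2))
numerator = (14-1)*0.461^2 + (13-1)*0.158^2 = 2.762773 + 0.299568 = 3.062341
denominator = 14 + 13 - 2 = 25
s_p^2 = 3.062341 / 25 = 0.12249364
s_p = sqrt(0.12249364) = 0.3500

0.3500


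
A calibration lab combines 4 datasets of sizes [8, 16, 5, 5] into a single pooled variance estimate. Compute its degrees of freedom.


nu = sum_i (n_i - 1)
nu = ((8 - 1) + (16 - 1) + (5 - 1) + (5 - 1))
nu = 7 + 15 + 4 + 4
nu = 30

30


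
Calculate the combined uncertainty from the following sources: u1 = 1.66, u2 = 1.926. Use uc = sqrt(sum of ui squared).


uc = sqrt(1.66^2 + 1.926^2)
uc = sqrt(6.465076)
uc = 2.5427

2.5427


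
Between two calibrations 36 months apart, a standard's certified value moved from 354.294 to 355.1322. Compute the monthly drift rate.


rate = (v2 - v1) / months
= (355.1322 - 354.294) / 36
= 0.8382 / 36
= 0.0233

0.0233


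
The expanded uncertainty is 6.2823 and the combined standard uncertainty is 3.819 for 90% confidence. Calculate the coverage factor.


k = U / uc
k = 6.2823 / 3.819
k = 1.645

1.645


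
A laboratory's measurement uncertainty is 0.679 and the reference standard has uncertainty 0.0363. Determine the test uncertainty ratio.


TUR = u_lab / u_ref
= 0.679 / 0.0363
= 18.7052

18.7052


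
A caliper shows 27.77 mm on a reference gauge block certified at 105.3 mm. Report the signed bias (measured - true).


Systematic error = measured - true
= 27.77 - 105.3
= -77.5300

-77.5300


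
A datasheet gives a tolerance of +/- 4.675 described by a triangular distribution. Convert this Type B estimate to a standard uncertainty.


u_B = half_width / sqrt(6)
u_B = 4.675 / 2.4494897
u_B = 1.9086

1.9086


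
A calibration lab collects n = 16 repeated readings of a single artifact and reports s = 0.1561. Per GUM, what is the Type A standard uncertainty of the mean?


u_A = s / sqrt(n)
u_A = 0.1561 / sqrt(16)
u_A = 0.1561 / 4
u_A = 0.0390

0.0390


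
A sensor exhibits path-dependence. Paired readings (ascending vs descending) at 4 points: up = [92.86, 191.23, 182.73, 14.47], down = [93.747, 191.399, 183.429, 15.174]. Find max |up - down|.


|92.86 - 93.747| = 0.8870
|191.23 - 191.399| = 0.1690
|182.73 - 183.429| = 0.6990
|14.47 - 15.174| = 0.7040
hysteresis = max(diffs) = 0.8870

0.8870


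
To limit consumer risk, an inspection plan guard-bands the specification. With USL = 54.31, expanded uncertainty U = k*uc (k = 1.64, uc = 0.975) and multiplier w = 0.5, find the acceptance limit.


U = k * uc = 1.64 * 0.975 = 1.599
guard band g = w * U = 0.5 * 1.599 = 0.7995
AL = USL - g = 54.31 - 0.7995
AL = 53.5105

53.5105


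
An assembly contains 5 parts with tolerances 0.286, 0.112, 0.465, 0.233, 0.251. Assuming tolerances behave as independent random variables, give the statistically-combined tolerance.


RSS = sqrt(0.286^2 + 0.112^2 + 0.465^2 + 0.233^2 + 0.251^2)
= sqrt(0.427855)
= 0.6541

0.6541


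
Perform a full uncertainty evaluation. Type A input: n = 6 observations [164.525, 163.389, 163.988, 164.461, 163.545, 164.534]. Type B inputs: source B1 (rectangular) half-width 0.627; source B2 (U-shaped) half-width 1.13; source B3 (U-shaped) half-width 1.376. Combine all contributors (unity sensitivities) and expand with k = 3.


mean = (164.525 + 163.389 + 163.988 + 164.461 + 163.545 + 164.534) / 6 = 164.0736667
s = sqrt(sum((x - mean)^2)/(n-1)) = 0.5140489
u_A = s / sqrt(n) = 0.5140489 / sqrt(6) = 0.20985958
u_B1 = 0.627 / sqrt(3) = 0.36199862
u_B2 = 1.13 / sqrt(2) = 0.79903066
u_B3 = 1.376 / sqrt(2) = 0.97297893
uc = sqrt(0.20985958^2 + 0.36199862^2 + 0.79903066^2 + 0.97297893^2) = 1.3267336
U = k * uc = 3 * 1.3267336
U = 3.9802

3.9802


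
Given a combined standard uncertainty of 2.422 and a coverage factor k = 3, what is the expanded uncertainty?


U = k * uc
U = 3 * 2.422
U = 7.2660

7.2660


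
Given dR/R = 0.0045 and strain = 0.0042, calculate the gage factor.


GF = (dR/R) / epsilon
= 0.0045 / 0.0042
= 1.0714

1.0714


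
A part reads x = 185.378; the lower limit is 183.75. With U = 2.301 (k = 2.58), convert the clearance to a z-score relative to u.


u = U / k = 2.301 / 2.58 = 0.89186047
margin = |LSL - x| = |183.75 - 185.378| = 1.628
z = margin / u = 1.628 / 0.89186047
z = 1.8254

1.8254


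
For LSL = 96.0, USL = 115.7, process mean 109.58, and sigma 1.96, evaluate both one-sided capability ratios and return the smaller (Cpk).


Cpu = (USL - mean) / (3*sigma) = (115.7 - 109.58) / (3*1.96) = 1.0408
Cpl = (mean - LSL) / (3*sigma) = (109.58 - 96.0) / (3*1.96) = 2.3095
Cpk = min(Cpu, Cpl) = 1.0408

1.0408


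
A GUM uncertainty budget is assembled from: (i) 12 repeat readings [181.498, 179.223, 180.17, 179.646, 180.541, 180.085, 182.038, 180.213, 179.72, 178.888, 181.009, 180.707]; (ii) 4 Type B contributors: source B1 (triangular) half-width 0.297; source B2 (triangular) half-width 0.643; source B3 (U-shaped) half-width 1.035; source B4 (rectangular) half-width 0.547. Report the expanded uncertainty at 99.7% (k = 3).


mean = (181.498 + 179.223 + 180.17 + 179.646 + 180.541 + 180.085 + 182.038 + 180.213 + 179.72 + 178.888 + 181.009 + 180.707) / 12 = 180.3115
s = sqrt(sum((x - mean)^2)/(n-1)) = 0.91299482
u_A = s / sqrt(n) = 0.91299482 / sqrt(12) = 0.2635589
u_B1 = 0.297 / sqrt(6) = 0.12124974
u_B2 = 0.643 / sqrt(6) = 0.26250365
u_B3 = 1.035 / sqrt(2) = 0.73185552
u_B4 = 0.547 / sqrt(3) = 0.3158106
uc = sqrt(0.2635589^2 + 0.12124974^2 + 0.26250365^2 + 0.73185552^2 + 0.3158106^2) = 0.88793119
U = k * uc = 3 * 0.88793119
U = 2.6638

2.6638


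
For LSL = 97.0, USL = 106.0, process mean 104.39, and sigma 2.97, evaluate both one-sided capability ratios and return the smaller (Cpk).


Cpu = (USL - mean) / (3*sigma) = (106.0 - 104.39) / (3*2.97) = 0.1807
Cpl = (mean - LSL) / (3*sigma) = (104.39 - 97.0) / (3*2.97) = 0.8294
Cpk = min(Cpu, Cpl) = 0.1807

0.1807


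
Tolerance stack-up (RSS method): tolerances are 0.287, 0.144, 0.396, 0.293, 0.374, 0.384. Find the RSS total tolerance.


RSS = sqrt(0.287^2 + 0.144^2 + 0.396^2 + 0.293^2 + 0.374^2 + 0.384^2)
= sqrt(0.633102)
= 0.7957

0.7957


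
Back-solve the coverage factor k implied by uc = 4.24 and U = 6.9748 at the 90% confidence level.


k = U / uc
k = 6.9748 / 4.24
k = 1.645

1.645


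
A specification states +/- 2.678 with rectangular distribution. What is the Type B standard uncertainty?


u_B = half_width / sqrt(3)
u_B = 2.678 / 1.7320508
u_B = 1.5461

1.5461


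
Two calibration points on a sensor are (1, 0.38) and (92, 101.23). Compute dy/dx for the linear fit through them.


slope = (y2 - y1) / (x2 - x1)
= (101.23 - 0.38) / (92 - 1)
= 100.8500 / 91
= 1.1082

1.1082


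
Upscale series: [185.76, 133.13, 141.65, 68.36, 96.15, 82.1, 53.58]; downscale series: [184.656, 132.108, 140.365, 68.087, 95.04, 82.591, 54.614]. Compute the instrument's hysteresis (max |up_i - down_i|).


|185.76 - 184.656| = 1.1040
|133.13 - 132.108| = 1.0220
|141.65 - 140.365| = 1.2850
|68.36 - 68.087| = 0.2730
|96.15 - 95.04| = 1.1100
|82.1 - 82.591| = 0.4910
|53.58 - 54.614| = 1.0340
hysteresis = max(diffs) = 1.2850

1.2850


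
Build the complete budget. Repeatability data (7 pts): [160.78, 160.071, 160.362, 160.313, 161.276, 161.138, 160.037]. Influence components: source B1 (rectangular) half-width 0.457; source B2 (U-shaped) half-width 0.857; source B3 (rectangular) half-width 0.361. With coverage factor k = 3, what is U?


mean = (160.78 + 160.071 + 160.362 + 160.313 + 161.276 + 161.138 + 160.037) / 7 = 160.5681429
s = sqrt(sum((x - mean)^2)/(n-1)) = 0.5012549
u_A = s / sqrt(n) = 0.5012549 / sqrt(7) = 0.18945654
u_B1 = 0.457 / sqrt(3) = 0.26384907
u_B2 = 0.857 / sqrt(2) = 0.60599051
u_B3 = 0.361 / sqrt(3) = 0.20842345
uc = sqrt(0.18945654^2 + 0.26384907^2 + 0.60599051^2 + 0.20842345^2) = 0.71845316
U = k * uc = 3 * 0.71845316
U = 2.1554

2.1554


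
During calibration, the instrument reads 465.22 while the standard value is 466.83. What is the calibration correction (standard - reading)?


Correction = standard - reading
= 466.83 - 465.22
= 1.6100

1.6100


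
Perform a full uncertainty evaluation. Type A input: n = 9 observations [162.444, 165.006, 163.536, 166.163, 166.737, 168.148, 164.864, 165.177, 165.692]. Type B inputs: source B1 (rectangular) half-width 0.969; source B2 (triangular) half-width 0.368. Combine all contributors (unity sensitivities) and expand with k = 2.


mean = (162.444 + 165.006 + 163.536 + 166.163 + 166.737 + 168.148 + 164.864 + 165.177 + 165.692) / 9 = 165.3074444
s = sqrt(sum((x - mean)^2)/(n-1)) = 1.6820412
u_A = s / sqrt(n) = 1.6820412 / sqrt(9) = 0.5606804
u_B1 = 0.969 / sqrt(3) = 0.55945241
u_B2 = 0.368 / sqrt(6) = 0.15023537
uc = sqrt(0.5606804^2 + 0.55945241^2 + 0.15023537^2) = 0.80617627
U = k * uc = 2 * 0.80617627
U = 1.6124

1.6124


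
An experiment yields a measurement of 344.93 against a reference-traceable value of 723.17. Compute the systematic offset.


Systematic error = measured - true
= 344.93 - 723.17
= -378.2400

-378.2400


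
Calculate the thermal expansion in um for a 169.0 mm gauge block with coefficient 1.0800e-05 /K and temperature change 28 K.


dL = L * alpha * dT
= 169.0 * 1.0800e-05 * 28
= 0.0511056 mm
dL_um = 0.0511056 * 1000 = 51.1056 um

51.1056


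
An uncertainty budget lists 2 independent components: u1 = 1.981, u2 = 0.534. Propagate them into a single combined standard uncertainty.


uc = sqrt(1.981^2 + 0.534^2)
uc = sqrt(4.209517)
uc = 2.0517

2.0517


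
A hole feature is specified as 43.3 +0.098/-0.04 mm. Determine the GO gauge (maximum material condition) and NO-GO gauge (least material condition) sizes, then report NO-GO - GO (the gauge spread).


GO = nominal - lower_tol (smallest hole = maximum material condition)
GO = 43.3 - 0.04 = 43.26
NO-GO = nominal + upper_tol (largest hole = least material condition)
NO-GO = 43.3 + 0.098 = 43.398
spread = NO-GO - GO = 43.398 - 43.26 = 0.1380

0.1380


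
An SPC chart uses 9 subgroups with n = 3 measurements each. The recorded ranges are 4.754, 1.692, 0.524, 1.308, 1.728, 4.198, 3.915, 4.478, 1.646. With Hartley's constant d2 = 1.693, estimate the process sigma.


R_bar = (4.754 + 1.692 + 0.524 + 1.308 + 1.728 + 4.198 + 3.915 + 4.478 + 1.646) / 9
R_bar = 24.243 / 9 = 2.6936667
sigma_hat = R_bar / d2 = 2.6936667 / 1.693 = 1.5911

1.5911


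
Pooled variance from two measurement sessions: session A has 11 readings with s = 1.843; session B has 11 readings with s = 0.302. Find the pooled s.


s_p = sqrt(((n1-1)*s1^2 + (n2-1)*s2^2) / (n1+n2-2))
numerator = (11-1)*1.843^2 + (11-1)*0.302^2 = 33.96649 + 0.91204 = 34.87853
denominator = 11 + 11 - 2 = 20
s_p^2 = 34.87853 / 20 = 1.7439265
s_p = sqrt(1.7439265) = 1.3206

1.3206


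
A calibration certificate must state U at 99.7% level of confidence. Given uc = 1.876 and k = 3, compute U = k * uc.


U = k * uc
U = 3 * 1.876
U = 5.6280

5.6280


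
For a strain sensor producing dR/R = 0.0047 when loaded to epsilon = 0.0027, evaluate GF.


GF = (dR/R) / epsilon
= 0.0047 / 0.0027
= 1.7407

1.7407


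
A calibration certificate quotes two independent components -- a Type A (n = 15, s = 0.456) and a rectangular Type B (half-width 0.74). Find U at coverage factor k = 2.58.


u_A = s / sqrt(n) = 0.456 / sqrt(15) = 0.11773869
u_B = half_width / sqrt(3) = 0.74 / sqrt(3) = 0.4272392
uc = sqrt(u_A^2 + u_B^2) = sqrt(0.11773869^2 + 0.4272392^2) = 0.44316558
U = k * uc = 2.58 * 0.44316558
U = 1.1434

1.1434


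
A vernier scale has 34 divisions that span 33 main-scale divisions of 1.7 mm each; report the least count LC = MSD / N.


LC = MSD / n_div
= 1.7 / 34
= 0.0500

0.0500


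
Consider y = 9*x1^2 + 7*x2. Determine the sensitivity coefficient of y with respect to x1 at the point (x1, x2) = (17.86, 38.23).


y = 9*x1^2 + 7*x2
dy/dx1 = 2*9*x1
Evaluate at x1 = 17.86: c1 = 18 * 17.86
c1 = 321.4800

321.4800


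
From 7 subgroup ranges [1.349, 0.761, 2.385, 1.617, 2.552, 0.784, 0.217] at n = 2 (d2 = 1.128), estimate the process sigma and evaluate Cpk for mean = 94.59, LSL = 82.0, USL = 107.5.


R_bar = (1.349 + 0.761 + 2.385 + 1.617 + 2.552 + 0.784 + 0.217) / 7 = 1.3807143
sigma = R_bar / d2 = 1.3807143 / 1.128 = 1.2240375
Cp = (USL - LSL)/(6*sigma) = (107.5 - 82.0)/(6*1.2240375) = 3.4721
Cpu = (107.5 - 94.59)/(3*1.2240375) = 3.5157
Cpl = (94.59 - 82.0)/(3*1.2240375) = 3.4285
Cpk = min(Cpu, Cpl) = 3.4285

3.4285


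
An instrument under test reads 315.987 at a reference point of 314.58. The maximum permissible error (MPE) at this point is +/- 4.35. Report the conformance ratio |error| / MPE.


e = indication - reference = 315.987 - 314.58 = 1.4070
|e| = 1.4070
ratio = |e| / MPE = 1.4070 / 4.35
ratio = 0.3234

0.3234


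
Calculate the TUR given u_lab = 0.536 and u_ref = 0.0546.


TUR = u_lab / u_ref
= 0.536 / 0.0546
= 9.8168

9.8168


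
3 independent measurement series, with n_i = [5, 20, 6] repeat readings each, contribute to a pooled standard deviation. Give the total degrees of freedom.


nu = sum_i (n_i - 1)
nu = ((5 - 1) + (20 - 1) + (6 - 1))
nu = 4 + 19 + 5
nu = 28

28


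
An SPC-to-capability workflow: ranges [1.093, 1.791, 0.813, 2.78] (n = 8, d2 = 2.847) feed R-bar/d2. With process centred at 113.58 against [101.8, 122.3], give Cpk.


R_bar = (1.093 + 1.791 + 0.813 + 2.78) / 4 = 1.61925
sigma = R_bar / d2 = 1.61925 / 2.847 = 0.56875659
Cp = (USL - LSL)/(6*sigma) = (122.3 - 101.8)/(6*0.56875659) = 6.0073
Cpu = (122.3 - 113.58)/(3*0.56875659) = 5.1106
Cpl = (113.58 - 101.8)/(3*0.56875659) = 6.9039
Cpk = min(Cpu, Cpl) = 5.1106

5.1106


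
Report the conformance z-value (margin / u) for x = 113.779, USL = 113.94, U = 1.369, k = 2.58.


u = U / k = 1.369 / 2.58 = 0.53062016
margin = |USL - x| = |113.94 - 113.779| = 0.161
z = margin / u = 0.161 / 0.53062016
z = 0.3034

0.3034


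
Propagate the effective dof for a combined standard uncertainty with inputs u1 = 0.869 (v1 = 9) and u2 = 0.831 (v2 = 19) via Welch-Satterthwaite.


uc = sqrt(u1^2 + u2^2) = sqrt(0.869^2 + 0.831^2) = 1.2023818
v_eff = uc^4 / (u1^4/v1 + u2^4/v2)
= 1.2023818^4 / (0.869^4/9 + 0.831^4/19)
= 2.0901121 / 0.088461784
v_eff = 23.6273

23.6273


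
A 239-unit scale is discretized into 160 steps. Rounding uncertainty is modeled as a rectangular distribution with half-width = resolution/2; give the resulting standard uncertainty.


resolution = range / divisions
resolution = 239 / 160 = 1.49375
u_res = resolution / (2*sqrt(3))
u_res = 1.49375 / 3.4641016
u_res = 0.4312

0.4312


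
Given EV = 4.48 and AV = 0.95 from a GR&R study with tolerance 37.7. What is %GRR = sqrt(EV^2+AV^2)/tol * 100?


GRR = sqrt(EV^2 + AV^2) = sqrt(4.48^2 + 0.95^2) = 4.5796179
%GRR = GRR / tol * 100 = 4.5796179 / 37.7 * 100
%GRR = 12.1475

12.1475


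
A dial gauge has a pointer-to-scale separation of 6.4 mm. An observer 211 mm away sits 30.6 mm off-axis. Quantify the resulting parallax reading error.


error = h * offset / d
= 6.4 * 30.6 / 211
= 0.9282

0.9282


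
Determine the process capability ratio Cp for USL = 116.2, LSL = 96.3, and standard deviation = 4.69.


Cp = (USL - LSL) / (6 * sigma)
= (116.2 - 96.3) / (6 * 4.69)
= 19.9000 / 28.1400
= 0.7072

0.7072


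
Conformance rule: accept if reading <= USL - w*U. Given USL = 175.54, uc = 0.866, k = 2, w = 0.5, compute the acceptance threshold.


U = k * uc = 2 * 0.866 = 1.732
guard band g = w * U = 0.5 * 1.732 = 0.866
AL = USL - g = 175.54 - 0.866
AL = 174.6740

174.6740


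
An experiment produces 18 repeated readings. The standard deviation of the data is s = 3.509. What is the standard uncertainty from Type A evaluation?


u_A = s / sqrt(n)
u_A = 3.509 / sqrt(18)
u_A = 3.509 / 4.2426407
u_A = 0.8271

0.8271


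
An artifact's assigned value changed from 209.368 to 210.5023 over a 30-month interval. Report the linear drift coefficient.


rate = (v2 - v1) / months
= (210.5023 - 209.368) / 30
= 1.1343 / 30
= 0.0378

0.0378


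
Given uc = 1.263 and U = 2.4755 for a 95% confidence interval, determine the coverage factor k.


k = U / uc
k = 2.4755 / 1.263
k = 1.96

1.96


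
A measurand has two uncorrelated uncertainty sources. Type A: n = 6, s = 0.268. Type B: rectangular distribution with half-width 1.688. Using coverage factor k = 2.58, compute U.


u_A = s / sqrt(n) = 0.268 / sqrt(6) = 0.10941054
u_B = half_width / sqrt(3) = 1.688 / sqrt(3) = 0.97456725
uc = sqrt(u_A^2 + u_B^2) = sqrt(0.10941054^2 + 0.97456725^2) = 0.98068955
U = k * uc = 2.58 * 0.98068955
U = 2.5302

2.5302


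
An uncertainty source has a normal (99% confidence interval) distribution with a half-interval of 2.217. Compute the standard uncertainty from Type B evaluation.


u_B = half_width / 2.576
u_B = 2.217 / 2.576
u_B = 0.8606

0.8606


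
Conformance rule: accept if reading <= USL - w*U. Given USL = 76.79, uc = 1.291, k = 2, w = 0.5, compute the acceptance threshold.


U = k * uc = 2 * 1.291 = 2.582
guard band g = w * U = 0.5 * 2.582 = 1.291
AL = USL - g = 76.79 - 1.291
AL = 75.4990

75.4990


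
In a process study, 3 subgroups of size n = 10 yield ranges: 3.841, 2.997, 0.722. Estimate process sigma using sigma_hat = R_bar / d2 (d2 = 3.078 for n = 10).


R_bar = (3.841 + 2.997 + 0.722) / 3
R_bar = 7.56 / 3 = 2.52
sigma_hat = R_bar / d2 = 2.52 / 3.078 = 0.8187

0.8187


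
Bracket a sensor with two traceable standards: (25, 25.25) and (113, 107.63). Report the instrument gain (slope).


slope = (y2 - y1) / (x2 - x1)
= (107.63 - 25.25) / (113 - 25)
= 82.3800 / 88
= 0.9361

0.9361


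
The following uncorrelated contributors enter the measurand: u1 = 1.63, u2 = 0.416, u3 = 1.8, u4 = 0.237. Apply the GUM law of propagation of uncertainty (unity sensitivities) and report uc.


uc = sqrt(1.63^2 + 0.416^2 + 1.8^2 + 0.237^2)
uc = sqrt(6.126125)
uc = 2.4751

2.4751


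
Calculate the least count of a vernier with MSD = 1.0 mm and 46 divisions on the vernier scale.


LC = MSD / n_div
= 1.0 / 46
= 0.0217

0.0217


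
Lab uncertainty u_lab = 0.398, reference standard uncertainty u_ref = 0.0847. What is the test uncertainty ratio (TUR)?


TUR = u_lab / u_ref
= 0.398 / 0.0847
= 4.6989

4.6989


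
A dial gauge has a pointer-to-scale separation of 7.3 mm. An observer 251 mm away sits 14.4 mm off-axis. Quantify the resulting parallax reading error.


error = h * offset / d
= 7.3 * 14.4 / 251
= 0.4188

0.4188


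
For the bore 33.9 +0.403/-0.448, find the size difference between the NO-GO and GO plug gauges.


GO = nominal - lower_tol (smallest hole = maximum material condition)
GO = 33.9 - 0.448 = 33.452
NO-GO = nominal + upper_tol (largest hole = least material condition)
NO-GO = 33.9 + 0.403 = 34.303
spread = NO-GO - GO = 34.303 - 33.452 = 0.8510

0.8510


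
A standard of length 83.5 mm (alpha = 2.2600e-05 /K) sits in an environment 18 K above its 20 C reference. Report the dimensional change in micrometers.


dL = L * alpha * dT
= 83.5 * 2.2600e-05 * 18
= 0.0339678 mm
dL_um = 0.0339678 * 1000 = 33.9678 um

33.9678


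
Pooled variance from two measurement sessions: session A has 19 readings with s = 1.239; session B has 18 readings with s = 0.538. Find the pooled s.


s_p = sqrt(((n1-1)*s1^2 + (n2-1)*s2^2) / (n1+n2-2))
numerator = (19-1)*1.239^2 + (18-1)*0.538^2 = 27.632178 + 4.920548 = 32.552726
denominator = 19 + 18 - 2 = 35
s_p^2 = 32.552726 / 35 = 0.93007789
s_p = sqrt(0.93007789) = 0.9644

0.9644


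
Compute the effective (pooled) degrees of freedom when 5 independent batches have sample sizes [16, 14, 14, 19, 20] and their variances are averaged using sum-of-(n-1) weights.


nu = sum_i (n_i - 1)
nu = ((16 - 1) + (14 - 1) + (14 - 1) + (19 - 1) + (20 - 1))
nu = 15 + 13 + 13 + 18 + 19
nu = 78

78


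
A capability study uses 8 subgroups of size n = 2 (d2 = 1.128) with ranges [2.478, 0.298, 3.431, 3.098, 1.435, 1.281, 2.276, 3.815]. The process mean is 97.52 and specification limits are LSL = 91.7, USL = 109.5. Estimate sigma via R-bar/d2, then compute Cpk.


R_bar = (2.478 + 0.298 + 3.431 + 3.098 + 1.435 + 1.281 + 2.276 + 3.815) / 8 = 2.264
sigma = R_bar / d2 = 2.264 / 1.128 = 2.0070922
Cp = (USL - LSL)/(6*sigma) = (109.5 - 91.7)/(6*2.0070922) = 1.4781
Cpu = (109.5 - 97.52)/(3*2.0070922) = 1.9896
Cpl = (97.52 - 91.7)/(3*2.0070922) = 0.9666
Cpk = min(Cpu, Cpl) = 0.9666

0.9666


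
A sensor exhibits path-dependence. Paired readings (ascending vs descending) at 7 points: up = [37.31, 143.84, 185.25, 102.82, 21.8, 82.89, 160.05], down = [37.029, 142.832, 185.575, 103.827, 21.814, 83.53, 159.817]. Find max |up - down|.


|37.31 - 37.029| = 0.2810
|143.84 - 142.832| = 1.0080
|185.25 - 185.575| = 0.3250
|102.82 - 103.827| = 1.0070
|21.8 - 21.814| = 0.0140
|82.89 - 83.53| = 0.6400
|160.05 - 159.817| = 0.2330
hysteresis = max(diffs) = 1.0080

1.0080


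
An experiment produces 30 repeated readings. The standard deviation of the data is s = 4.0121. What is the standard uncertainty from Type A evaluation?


u_A = s / sqrt(n)
u_A = 4.0121 / sqrt(30)
u_A = 4.0121 / 5.4772256
u_A = 0.7325

0.7325


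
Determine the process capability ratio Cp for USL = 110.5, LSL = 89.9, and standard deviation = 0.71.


Cp = (USL - LSL) / (6 * sigma)
= (110.5 - 89.9) / (6 * 0.71)
= 20.6000 / 4.2600
= 4.8357

4.8357


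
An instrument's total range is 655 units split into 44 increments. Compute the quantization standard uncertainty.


resolution = range / divisions
resolution = 655 / 44 = 14.886364
u_res = resolution / (2*sqrt(3))
u_res = 14.886364 / 3.4641016
u_res = 4.2973

4.2973


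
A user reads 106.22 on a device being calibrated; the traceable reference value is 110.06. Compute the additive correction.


Correction = standard - reading
= 110.06 - 106.22
= 3.8400

3.8400


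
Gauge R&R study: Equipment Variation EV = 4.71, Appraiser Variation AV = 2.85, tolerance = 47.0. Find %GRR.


GRR = sqrt(EV^2 + AV^2) = sqrt(4.71^2 + 2.85^2) = 5.505143
%GRR = GRR / tol * 100 = 5.505143 / 47.0 * 100
%GRR = 11.7131

11.7131


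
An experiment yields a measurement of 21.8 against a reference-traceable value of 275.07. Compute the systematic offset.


Systematic error = measured - true
= 21.8 - 275.07
= -253.2700

-253.2700


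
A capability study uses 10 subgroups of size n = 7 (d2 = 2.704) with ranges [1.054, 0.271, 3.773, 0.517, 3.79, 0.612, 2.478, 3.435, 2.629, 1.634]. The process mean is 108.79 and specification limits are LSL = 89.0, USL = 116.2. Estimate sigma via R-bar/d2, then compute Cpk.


R_bar = (1.054 + 0.271 + 3.773 + 0.517 + 3.79 + 0.612 + 2.478 + 3.435 + 2.629 + 1.634) / 10 = 2.0193
sigma = R_bar / d2 = 2.0193 / 2.704 = 0.74678254
Cp = (USL - LSL)/(6*sigma) = (116.2 - 89.0)/(6*0.74678254) = 6.0705
Cpu = (116.2 - 108.79)/(3*0.74678254) = 3.3075
Cpl = (108.79 - 89.0)/(3*0.74678254) = 8.8335
Cpk = min(Cpu, Cpl) = 3.3075

3.3075
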